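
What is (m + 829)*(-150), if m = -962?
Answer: 19950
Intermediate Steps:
(m + 829)*(-150) = (-962 + 829)*(-150) = -133*(-150) = 19950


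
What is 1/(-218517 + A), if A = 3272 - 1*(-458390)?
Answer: 1/243145 ≈ 4.1128e-6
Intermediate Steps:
A = 461662 (A = 3272 + 458390 = 461662)
1/(-218517 + A) = 1/(-218517 + 461662) = 1/243145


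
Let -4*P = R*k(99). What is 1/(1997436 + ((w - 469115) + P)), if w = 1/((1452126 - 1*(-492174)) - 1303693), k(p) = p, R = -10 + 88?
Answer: 1281214/1955632878069 ≈ 6.5514e-7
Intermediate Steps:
R = 78
w = 1/640607 (w = 1/((1452126 + 492174) - 1303693) = 1/(1944300 - 1303693) = 1/640607 ≈ 1.5610e-6)
P = -3861/2 (P = -39*99/2 = -¼*7722 = -3861/2 ≈ -1930.5)
1/(1997436 + ((w - 469115) + P)) = 1/(1997436 + ((1/640607 - 469115) - 3861/2)) = 1/(1997436 + (-300518352804/640607 - 3861/2)) = 1/(1997436 - 603510089235/1281214) = 1/(1955632878069/1281214) = 1281214/1955632878069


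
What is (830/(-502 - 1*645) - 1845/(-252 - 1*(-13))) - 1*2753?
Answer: -752770304/274133 ≈ -2746.0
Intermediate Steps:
(830/(-502 - 1*645) - 1845/(-252 - 1*(-13))) - 1*2753 = (830/(-502 - 645) - 1845/(-252 + 13)) - 2753 = (830/(-1147) - 1845/(-239)) - 2753 = (830*(-1/1147) - 1845*(-1/239)) - 2753 = (-830/1147 + 1845/239) - 2753 = 1917845/274133 - 2753 = -752770304/274133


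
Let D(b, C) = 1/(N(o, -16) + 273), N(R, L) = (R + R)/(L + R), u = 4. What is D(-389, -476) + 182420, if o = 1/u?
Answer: 3137076803/17197 ≈ 1.8242e+5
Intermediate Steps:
o = 1/4 ≈ 0.25000
N(R, L) = 2*R/(L + R) (N(R, L) = (2*R)/(L + R) = 2*R/(L + R))
D(b, C) = 63/17197 (D(b, C) = 1/(2*(1/4)/(-16 + 1/4) + 273) = 1/(2*(1/4)/(-63/4) + 273) = 1/(2*(1/4)*(-4/63) + 273) = 1/(-2/63 + 273) = 1/(17197/63) = 63/17197)
D(-389, -476) + 182420 = 63/17197 + 182420 = 3137076803/17197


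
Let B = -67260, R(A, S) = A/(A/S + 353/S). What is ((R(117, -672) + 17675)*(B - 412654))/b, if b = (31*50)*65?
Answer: -987258204541/11838125 ≈ -83397.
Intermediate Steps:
b = 100750 (b = 1550*65 = 100750)
R(A, S) = A/(353/S + A/S)
((R(117, -672) + 17675)*(B - 412654))/b = ((117*(-672)/(353 + 117) + 17675)*(-67260 - 412654))/100750 = ((117*(-672)/470 + 17675)*(-479914))*(1/100750) = ((117*(-672)*(1/470) + 17675)*(-479914))*(1/100750) = ((-39312/235 + 17675)*(-479914))*(1/100750) = ((4114313/235)*(-479914))*(1/100750) = -1974516409082/235*1/100750 = -987258204541/11838125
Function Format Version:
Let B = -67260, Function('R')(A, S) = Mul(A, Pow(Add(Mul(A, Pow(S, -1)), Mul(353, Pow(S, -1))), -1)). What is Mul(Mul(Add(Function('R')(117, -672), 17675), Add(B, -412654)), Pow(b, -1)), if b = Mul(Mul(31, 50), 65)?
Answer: Rational(-987258204541, 11838125) ≈ -83397.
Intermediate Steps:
b = 100750 (b = Mul(1550, 65) = 100750)
Function('R')(A, S) = Mul(A, Pow(Add(Mul(353, Pow(S, -1)), Mul(A, Pow(S, -1))), -1))
Mul(Mul(Add(Function('R')(117, -672), 17675), Add(B, -412654)), Pow(b, -1)) = Mul(Mul(Add(Mul(117, -672, Pow(Add(353, 117), -1)), 17675), Add(-67260, -412654)), Pow(100750, -1)) = Mul(Mul(Add(Mul(117, -672, Pow(470, -1)), 17675), -479914), Rational(1, 100750)) = Mul(Mul(Add(Mul(117, -672, Rational(1, 470)), 17675), -479914), Rational(1, 100750)) = Mul(Mul(Add(Rational(-39312, 235), 17675), -479914), Rational(1, 100750)) = Mul(Mul(Rational(4114313, 235), -479914), Rational(1, 100750)) = Mul(Rational(-1974516409082, 235), Rational(1, 100750)) = Rational(-987258204541, 11838125)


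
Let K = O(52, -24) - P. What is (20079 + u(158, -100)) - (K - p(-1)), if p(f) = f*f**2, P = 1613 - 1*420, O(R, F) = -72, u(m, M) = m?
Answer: 21501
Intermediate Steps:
P = 1193 (P = 1613 - 420 = 1193)
K = -1265 (K = -72 - 1*1193 = -72 - 1193 = -1265)
p(f) = f**3
(20079 + u(158, -100)) - (K - p(-1)) = (20079 + 158) - (-1265 - 1*(-1)**3) = 20237 - (-1265 - 1*(-1)) = 20237 - (-1265 + 1) = 20237 - 1*(-1264) = 20237 + 1264 = 21501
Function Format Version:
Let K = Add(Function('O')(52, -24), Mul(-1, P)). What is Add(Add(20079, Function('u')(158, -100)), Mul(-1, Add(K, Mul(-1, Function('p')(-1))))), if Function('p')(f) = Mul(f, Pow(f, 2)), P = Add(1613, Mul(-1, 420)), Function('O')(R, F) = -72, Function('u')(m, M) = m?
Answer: 21501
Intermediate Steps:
P = 1193 (P = Add(1613, -420) = 1193)
K = -1265 (K = Add(-72, Mul(-1, 1193)) = Add(-72, -1193) = -1265)
Function('p')(f) = Pow(f, 3)
Add(Add(20079, Function('u')(158, -100)), Mul(-1, Add(K, Mul(-1, Function('p')(-1))))) = Add(Add(20079, 158), Mul(-1, Add(-1265, Mul(-1, Pow(-1, 3))))) = Add(20237, Mul(-1, Add(-1265, Mul(-1, -1)))) = Add(20237, Mul(-1, Add(-1265, 1))) = Add(20237, Mul(-1, -1264)) = Add(20237, 1264) = 21501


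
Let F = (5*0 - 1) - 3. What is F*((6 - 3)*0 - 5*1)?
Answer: 20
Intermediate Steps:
F = -4 (F = (0 - 1) - 3 = -1 - 3 = -4)
F*((6 - 3)*0 - 5*1) = -4*((6 - 3)*0 - 5*1) = -4*(3*0 - 5) = -4*(0 - 5) = -4*(-5) = 20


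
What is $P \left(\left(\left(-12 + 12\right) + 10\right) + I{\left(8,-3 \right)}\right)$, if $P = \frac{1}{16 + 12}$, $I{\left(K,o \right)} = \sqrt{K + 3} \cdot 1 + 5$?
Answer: $\frac{15}{28} + \frac{\sqrt{11}}{28} \approx 0.65417$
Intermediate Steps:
$I{\left(K,o \right)} = 5 + \sqrt{3 + K}$ ($I{\left(K,o \right)} = \sqrt{3 + K} 1 + 5 = \sqrt{3 + K} + 5 = 5 + \sqrt{3 + K}$)
$P = \frac{1}{28} \approx 0.035714$
$P \left(\left(\left(-12 + 12\right) + 10\right) + I{\left(8,-3 \right)}\right) = \frac{\left(\left(-12 + 12\right) + 10\right) + \left(5 + \sqrt{3 + 8}\right)}{28} = \frac{\left(0 + 10\right) + \left(5 + \sqrt{11}\right)}{28} = \frac{10 + \left(5 + \sqrt{11}\right)}{28} = \frac{15 + \sqrt{11}}{28} = \frac{15}{28} + \frac{\sqrt{11}}{28}$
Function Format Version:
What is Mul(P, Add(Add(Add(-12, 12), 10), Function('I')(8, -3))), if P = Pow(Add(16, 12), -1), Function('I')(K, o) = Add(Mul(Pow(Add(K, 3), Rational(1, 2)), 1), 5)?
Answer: Add(Rational(15, 28), Mul(Rational(1, 28), Pow(11, Rational(1, 2)))) ≈ 0.65417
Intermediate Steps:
Function('I')(K, o) = Add(5, Pow(Add(3, K), Rational(1, 2))) (Function('I')(K, o) = Add(Mul(Pow(Add(3, K), Rational(1, 2)), 1), 5) = Add(Pow(Add(3, K), Rational(1, 2)), 5) = Add(5, Pow(Add(3, K), Rational(1, 2))))
P = Rational(1, 28) (P = Pow(28, -1) = Rational(1, 28) ≈ 0.035714)
Mul(P, Add(Add(Add(-12, 12), 10), Function('I')(8, -3))) = Mul(Rational(1, 28), Add(Add(Add(-12, 12), 10), Add(5, Pow(Add(3, 8), Rational(1, 2))))) = Mul(Rational(1, 28), Add(Add(0, 10), Add(5, Pow(11, Rational(1, 2))))) = Mul(Rational(1, 28), Add(10, Add(5, Pow(11, Rational(1, 2))))) = Mul(Rational(1, 28), Add(15, Pow(11, Rational(1, 2)))) = Add(Rational(15, 28), Mul(Rational(1, 28), Pow(11, Rational(1, 2))))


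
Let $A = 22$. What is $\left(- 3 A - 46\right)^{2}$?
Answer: $12544$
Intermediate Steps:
$\left(- 3 A - 46\right)^{2} = \left(\left(-3\right) 22 - 46\right)^{2} = \left(-66 - 46\right)^{2} = \left(-112\right)^{2} = 12544$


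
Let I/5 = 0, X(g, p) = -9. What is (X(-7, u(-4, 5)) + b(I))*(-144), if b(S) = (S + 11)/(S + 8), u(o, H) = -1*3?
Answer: 1098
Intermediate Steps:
u(o, H) = -3
I = 0 (I = 5*0 = 0)
b(S) = (11 + S)/(8 + S)
(X(-7, u(-4, 5)) + b(I))*(-144) = (-9 + (11 + 0)/(8 + 0))*(-144) = (-9 + 11/8)*(-144) = -61/8*(-144) = 1098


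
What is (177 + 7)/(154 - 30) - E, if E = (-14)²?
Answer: -6030/31 ≈ -194.52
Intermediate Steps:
E = 196
(177 + 7)/(154 - 30) - E = (177 + 7)/(154 - 30) - 1*196 = 184/124 - 196 = 184*(1/124) - 196 = 46/31 - 196 = -6030/31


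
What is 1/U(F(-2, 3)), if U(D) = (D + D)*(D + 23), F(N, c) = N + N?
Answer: -1/152 ≈ -0.0065789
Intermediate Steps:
F(N, c) = 2*N
U(D) = 2*D*(23 + D) (U(D) = (2*D)*(23 + D) = 2*D*(23 + D))
1/U(F(-2, 3)) = 1/(2*(2*(-2))*(23 + 2*(-2))) = 1/(2*(-4)*(23 - 4)) = 1/(2*(-4)*19) = 1/(-152) = -1/152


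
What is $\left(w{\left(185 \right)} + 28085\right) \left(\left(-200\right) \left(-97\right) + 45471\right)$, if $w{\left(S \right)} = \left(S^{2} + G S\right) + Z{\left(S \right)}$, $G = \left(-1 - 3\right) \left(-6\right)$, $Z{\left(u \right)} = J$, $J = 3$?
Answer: $4330333863$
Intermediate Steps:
$Z{\left(u \right)} = 3$
$G = 24$ ($G = \left(-4\right) \left(-6\right) = 24$)
$w{\left(S \right)} = 3 + S^{2} + 24 S$ ($w{\left(S \right)} = \left(S^{2} + 24 S\right) + 3 = 3 + S^{2} + 24 S$)
$\left(w{\left(185 \right)} + 28085\right) \left(\left(-200\right) \left(-97\right) + 45471\right) = \left(\left(3 + 185^{2} + 24 \cdot 185\right) + 28085\right) \left(\left(-200\right) \left(-97\right) + 45471\right) = \left(\left(3 + 34225 + 4440\right) + 28085\right) \left(19400 + 45471\right) = \left(38668 + 28085\right) 64871 = 66753 \cdot 64871 = 4330333863$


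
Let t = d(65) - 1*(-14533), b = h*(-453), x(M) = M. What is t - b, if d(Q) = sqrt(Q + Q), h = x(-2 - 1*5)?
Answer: 11362 + sqrt(130) ≈ 11373.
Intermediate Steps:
h = -7 (h = -2 - 1*5 = -2 - 5 = -7)
d(Q) = sqrt(2)*sqrt(Q) (d(Q) = sqrt(2*Q) = sqrt(2)*sqrt(Q))
b = 3171 (b = -7*(-453) = 3171)
t = 14533 + sqrt(130) (t = sqrt(2)*sqrt(65) - 1*(-14533) = sqrt(130) + 14533 = 14533 + sqrt(130) ≈ 14544.)
t - b = (14533 + sqrt(130)) - 1*3171 = (14533 + sqrt(130)) - 3171 = 11362 + sqrt(130)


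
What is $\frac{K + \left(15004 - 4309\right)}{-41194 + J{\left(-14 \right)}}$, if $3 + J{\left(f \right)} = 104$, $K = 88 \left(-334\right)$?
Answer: $\frac{18697}{41093} \approx 0.45499$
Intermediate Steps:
$K = -29392$
$J{\left(f \right)} = 101$ ($J{\left(f \right)} = -3 + 104 = 101$)
$\frac{K + \left(15004 - 4309\right)}{-41194 + J{\left(-14 \right)}} = \frac{-29392 + \left(15004 - 4309\right)}{-41194 + 101} = \frac{-29392 + \left(15004 - 4309\right)}{-41093} = \left(-29392 + 10695\right) \left(- \frac{1}{41093}\right) = \left(-18697\right) \left(- \frac{1}{41093}\right) = \frac{18697}{41093}$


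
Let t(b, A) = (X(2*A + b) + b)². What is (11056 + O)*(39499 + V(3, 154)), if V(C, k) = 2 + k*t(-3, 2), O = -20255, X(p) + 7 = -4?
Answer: -641032315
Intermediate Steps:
X(p) = -11 (X(p) = -7 - 4 = -11)
t(b, A) = (-11 + b)²
V(C, k) = 2 + 196*k (V(C, k) = 2 + k*(-11 - 3)² = 2 + k*(-14)² = 2 + k*196 = 2 + 196*k)
(11056 + O)*(39499 + V(3, 154)) = (11056 - 20255)*(39499 + (2 + 196*154)) = -9199*(39499 + (2 + 30184)) = -9199*(39499 + 30186) = -9199*69685 = -641032315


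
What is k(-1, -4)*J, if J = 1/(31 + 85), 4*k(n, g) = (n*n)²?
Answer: 1/464 ≈ 0.0021552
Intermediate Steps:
k(n, g) = n⁴/4 (k(n, g) = (n*n)²/4 = (n²)²/4 = n⁴/4)
J = 1/116 ≈ 0.0086207
k(-1, -4)*J = ((¼)*(-1)⁴)*(1/116) = ((¼)*1)*(1/116) = (¼)*(1/116) = 1/464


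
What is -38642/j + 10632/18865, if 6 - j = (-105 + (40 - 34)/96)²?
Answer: 43314986728/10630446365 ≈ 4.0746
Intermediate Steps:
j = -2817505/256 (j = 6 - (-105 + (40 - 34)/96)² = 6 - (-105 + 6*(1/96))² = 6 - (-105 + 1/16)² = 6 - (-1679/16)² = 6 - 1*2819041/256 = 6 - 2819041/256 = -2817505/256 ≈ -11006.)
-38642/j + 10632/18865 = -38642/(-2817505/256) + 10632/18865 = -38642*(-256/2817505) + 10632*(1/18865) = 9892352/2817505 + 10632/18865 = 43314986728/10630446365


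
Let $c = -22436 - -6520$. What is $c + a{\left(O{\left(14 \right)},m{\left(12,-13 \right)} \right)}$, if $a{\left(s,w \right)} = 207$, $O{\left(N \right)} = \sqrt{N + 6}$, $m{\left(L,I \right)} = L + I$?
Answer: $-15709$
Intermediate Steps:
$m{\left(L,I \right)} = I + L$
$c = -15916$ ($c = -22436 + 6520 = -15916$)
$O{\left(N \right)} = \sqrt{6 + N}$
$c + a{\left(O{\left(14 \right)},m{\left(12,-13 \right)} \right)} = -15916 + 207 = -15709$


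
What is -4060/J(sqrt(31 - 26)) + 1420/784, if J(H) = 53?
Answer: -776945/10388 ≈ -74.792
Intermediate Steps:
-4060/J(sqrt(31 - 26)) + 1420/784 = -4060/53 + 1420/784 = -4060*1/53 + 1420*(1/784) = -4060/53 + 355/196 = -776945/10388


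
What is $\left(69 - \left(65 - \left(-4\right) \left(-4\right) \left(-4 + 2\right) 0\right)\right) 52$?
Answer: $208$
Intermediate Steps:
$\left(69 - \left(65 - \left(-4\right) \left(-4\right) \left(-4 + 2\right) 0\right)\right) 52 = \left(69 - \left(65 - 16 \left(\left(-2\right) 0\right)\right)\right) 52 = \left(69 + \left(-65 + 16 \cdot 0\right)\right) 52 = \left(69 + \left(-65 + 0\right)\right) 52 = \left(69 - 65\right) 52 = 4 \cdot 52 = 208$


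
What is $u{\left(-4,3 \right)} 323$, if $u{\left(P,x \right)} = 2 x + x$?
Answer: $2907$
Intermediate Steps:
$u{\left(P,x \right)} = 3 x$
$u{\left(-4,3 \right)} 323 = 3 \cdot 3 \cdot 323 = 9 \cdot 323 = 2907$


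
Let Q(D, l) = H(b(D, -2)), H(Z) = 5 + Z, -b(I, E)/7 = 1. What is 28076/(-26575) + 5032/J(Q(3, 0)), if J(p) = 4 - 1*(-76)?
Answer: 3286983/53150 ≈ 61.844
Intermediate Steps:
b(I, E) = -7 (b(I, E) = -7*1 = -7)
Q(D, l) = -2 (Q(D, l) = 5 - 7 = -2)
J(p) = 80 (J(p) = 4 + 76 = 80)
28076/(-26575) + 5032/J(Q(3, 0)) = 28076/(-26575) + 5032/80 = 28076*(-1/26575) + 5032*(1/80) = -28076/26575 + 629/10 = 3286983/53150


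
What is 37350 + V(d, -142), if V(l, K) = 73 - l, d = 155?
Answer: 37268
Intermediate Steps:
37350 + V(d, -142) = 37350 + (73 - 1*155) = 37350 + (73 - 155) = 37350 - 82 = 37268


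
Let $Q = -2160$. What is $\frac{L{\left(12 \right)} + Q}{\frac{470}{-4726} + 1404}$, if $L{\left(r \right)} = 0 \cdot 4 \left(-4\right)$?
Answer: $- \frac{5104080}{3317417} \approx -1.5386$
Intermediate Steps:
$L{\left(r \right)} = 0$ ($L{\left(r \right)} = 0 \left(-4\right) = 0$)
$\frac{L{\left(12 \right)} + Q}{\frac{470}{-4726} + 1404} = \frac{0 - 2160}{\frac{470}{-4726} + 1404} = - \frac{2160}{470 \left(- \frac{1}{4726}\right) + 1404} = - \frac{2160}{- \frac{235}{2363} + 1404} = - \frac{2160}{\frac{3317417}{2363}} = \left(-2160\right) \frac{2363}{3317417} = - \frac{5104080}{3317417}$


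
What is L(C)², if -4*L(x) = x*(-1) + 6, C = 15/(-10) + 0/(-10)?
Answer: 225/64 ≈ 3.5156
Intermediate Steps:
C = -3/2 (C = 15*(-⅒) + 0*(-⅒) = -3/2 + 0 = -3/2 ≈ -1.5000)
L(x) = -3/2 + x/4 (L(x) = -(x*(-1) + 6)/4 = -(-x + 6)/4 = -(6 - x)/4 = -3/2 + x/4)
L(C)² = (-3/2 + (¼)*(-3/2))² = (-3/2 - 3/8)² = (-15/8)² = 225/64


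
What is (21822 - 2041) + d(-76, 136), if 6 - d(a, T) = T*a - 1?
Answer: 30124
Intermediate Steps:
d(a, T) = 7 - T*a (d(a, T) = 6 - (T*a - 1) = 6 - (-1 + T*a) = 6 + (1 - T*a) = 7 - T*a)
(21822 - 2041) + d(-76, 136) = (21822 - 2041) + (7 - 1*136*(-76)) = 19781 + (7 + 10336) = 19781 + 10343 = 30124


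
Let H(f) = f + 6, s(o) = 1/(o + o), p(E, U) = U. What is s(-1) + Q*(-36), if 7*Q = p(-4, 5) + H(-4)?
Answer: -73/2 ≈ -36.500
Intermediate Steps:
s(o) = 1/(2*o)
H(f) = 6 + f
Q = 1 (Q = (5 + (6 - 4))/7 = (5 + 2)/7 = (⅐)*7 = 1)
s(-1) + Q*(-36) = (½)/(-1) + 1*(-36) = (½)*(-1) - 36 = -½ - 36 = -73/2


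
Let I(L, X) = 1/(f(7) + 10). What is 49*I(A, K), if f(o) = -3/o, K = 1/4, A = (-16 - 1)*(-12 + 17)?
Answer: 343/67 ≈ 5.1194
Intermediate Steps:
A = -85 (A = -17*5 = -85)
K = ¼ ≈ 0.25000
I(L, X) = 7/67 (I(L, X) = 1/(-3/7 + 10) = 1/(67/7) = 7/67)
49*I(A, K) = 49*(7/67) = 343/67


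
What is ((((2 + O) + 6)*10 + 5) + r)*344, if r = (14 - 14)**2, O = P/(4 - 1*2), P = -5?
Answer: 20640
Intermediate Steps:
O = -5/2 (O = -5/(4 - 1*2) = -5/(4 - 2) = -5/2 ≈ -2.5000)
r = 0 (r = 0**2 = 0)
((((2 + O) + 6)*10 + 5) + r)*344 = ((((2 - 5/2) + 6)*10 + 5) + 0)*344 = (((-1/2 + 6)*10 + 5) + 0)*344 = (((11/2)*10 + 5) + 0)*344 = ((55 + 5) + 0)*344 = (60 + 0)*344 = 60*344 = 20640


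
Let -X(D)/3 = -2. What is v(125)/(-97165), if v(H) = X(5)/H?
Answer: -6/12145625 ≈ -4.9400e-7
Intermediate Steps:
X(D) = 6 (X(D) = -3*(-2) = 6)
v(H) = 6/H
v(125)/(-97165) = (6/125)/(-97165) = (6*(1/125))*(-1/97165) = (6/125)*(-1/97165) = -6/12145625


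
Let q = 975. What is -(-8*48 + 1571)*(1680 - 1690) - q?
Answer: 10895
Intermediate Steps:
-(-8*48 + 1571)*(1680 - 1690) - q = -(-8*48 + 1571)*(1680 - 1690) - 1*975 = -(-384 + 1571)*(-10) - 975 = -1187*(-10) - 975 = -1*(-11870) - 975 = 11870 - 975 = 10895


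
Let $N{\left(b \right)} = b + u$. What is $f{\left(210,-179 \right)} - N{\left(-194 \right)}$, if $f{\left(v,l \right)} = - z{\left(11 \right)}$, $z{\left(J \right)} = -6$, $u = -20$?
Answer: $220$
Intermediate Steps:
$N{\left(b \right)} = -20 + b$ ($N{\left(b \right)} = b - 20 = -20 + b$)
$f{\left(v,l \right)} = 6$ ($f{\left(v,l \right)} = \left(-1\right) \left(-6\right) = 6$)
$f{\left(210,-179 \right)} - N{\left(-194 \right)} = 6 - \left(-20 - 194\right) = 6 - -214 = 6 + 214 = 220$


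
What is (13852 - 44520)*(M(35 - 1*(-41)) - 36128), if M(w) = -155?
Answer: 1112727044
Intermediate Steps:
(13852 - 44520)*(M(35 - 1*(-41)) - 36128) = (13852 - 44520)*(-155 - 36128) = -30668*(-36283) = 1112727044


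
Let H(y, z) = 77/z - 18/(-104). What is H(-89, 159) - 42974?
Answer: -355303597/8268 ≈ -42973.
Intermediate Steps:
H(y, z) = 9/52 + 77/z (H(y, z) = 77/z - 18*(-1/104) = 77/z + 9/52 = 9/52 + 77/z)
H(-89, 159) - 42974 = (9/52 + 77/159) - 42974 = 5435/8268 - 42974 = -355303597/8268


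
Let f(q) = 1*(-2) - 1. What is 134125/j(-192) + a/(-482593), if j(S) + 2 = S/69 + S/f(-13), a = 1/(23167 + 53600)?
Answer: 12698448113503307/5606478813758 ≈ 2265.0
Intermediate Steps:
f(q) = -3 (f(q) = -2 - 1 = -3)
a = 1/76767 ≈ 1.3026e-5
j(S) = -2 - 22*S/69 (j(S) = -2 + (S/69 + S/(-3)) = -2 + (S*(1/69) + S*(-1/3)) = -2 + (S/69 - S/3) = -2 - 22*S/69)
134125/j(-192) + a/(-482593) = 134125/(-2 - 22/69*(-192)) + (1/76767)/(-482593) = 134125/(-2 + 1408/23) + (1/76767)*(-1/482593) = 134125/(1362/23) - 1/37047216831 = 134125*(23/1362) - 1/37047216831 = 3084875/1362 - 1/37047216831 = 12698448113503307/5606478813758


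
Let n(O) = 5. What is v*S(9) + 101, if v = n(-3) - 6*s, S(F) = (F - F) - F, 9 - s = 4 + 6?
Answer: 2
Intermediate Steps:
s = -1 (s = 9 - (4 + 6) = 9 - 1*10 = 9 - 10 = -1)
S(F) = -F (S(F) = 0 - F = -F)
v = 11 (v = 5 - 6*(-1) = 5 + 6 = 11)
v*S(9) + 101 = 11*(-1*9) + 101 = 11*(-9) + 101 = -99 + 101 = 2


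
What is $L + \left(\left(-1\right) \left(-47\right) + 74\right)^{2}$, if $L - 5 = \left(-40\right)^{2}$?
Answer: $16246$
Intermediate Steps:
$L = 1605$ ($L = 5 + \left(-40\right)^{2} = 5 + 1600 = 1605$)
$L + \left(\left(-1\right) \left(-47\right) + 74\right)^{2} = 1605 + \left(\left(-1\right) \left(-47\right) + 74\right)^{2} = 1605 + \left(47 + 74\right)^{2} = 1605 + 121^{2} = 1605 + 14641 = 16246$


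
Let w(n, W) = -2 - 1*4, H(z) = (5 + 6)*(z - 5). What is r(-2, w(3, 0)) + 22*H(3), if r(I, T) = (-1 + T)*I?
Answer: -470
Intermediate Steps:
H(z) = -55 + 11*z (H(z) = 11*(-5 + z) = -55 + 11*z)
w(n, W) = -6 (w(n, W) = -2 - 4 = -6)
r(I, T) = I*(-1 + T)
r(-2, w(3, 0)) + 22*H(3) = -2*(-1 - 6) + 22*(-55 + 11*3) = -2*(-7) + 22*(-55 + 33) = 14 + 22*(-22) = 14 - 484 = -470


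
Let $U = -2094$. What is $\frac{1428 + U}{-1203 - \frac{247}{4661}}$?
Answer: $\frac{1552113}{2803715} \approx 0.55359$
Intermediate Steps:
$\frac{1428 + U}{-1203 - \frac{247}{4661}} = \frac{1428 - 2094}{-1203 - \frac{247}{4661}} = - \frac{666}{-1203 - \frac{247}{4661}} = - \frac{666}{- \frac{5607430}{4661}} = \left(-666\right) \left(- \frac{4661}{5607430}\right) = \frac{1552113}{2803715}$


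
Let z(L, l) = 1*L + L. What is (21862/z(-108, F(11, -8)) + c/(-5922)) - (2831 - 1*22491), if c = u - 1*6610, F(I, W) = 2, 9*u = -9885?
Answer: 695009071/35532 ≈ 19560.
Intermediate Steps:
u = -3295/3 (u = (1/9)*(-9885) = -3295/3 ≈ -1098.3)
z(L, l) = 2*L (z(L, l) = L + L = 2*L)
c = -23125/3 (c = -3295/3 - 1*6610 = -3295/3 - 6610 = -23125/3 ≈ -7708.3)
(21862/z(-108, F(11, -8)) + c/(-5922)) - (2831 - 1*22491) = (21862/((2*(-108))) - 23125/3/(-5922)) - (2831 - 1*22491) = (21862/(-216) - 23125/3*(-1/5922)) - (2831 - 22491) = (21862*(-1/216) + 23125/17766) - 1*(-19660) = (-10931/108 + 23125/17766) + 19660 = -3550049/35532 + 19660 = 695009071/35532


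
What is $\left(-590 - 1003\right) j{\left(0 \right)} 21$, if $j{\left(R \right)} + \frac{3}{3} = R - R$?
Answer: $33453$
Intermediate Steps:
$j{\left(R \right)} = -1$ ($j{\left(R \right)} = -1 + \left(R - R\right) = -1 + 0 = -1$)
$\left(-590 - 1003\right) j{\left(0 \right)} 21 = \left(-590 - 1003\right) \left(\left(-1\right) 21\right) = \left(-1593\right) \left(-21\right) = 33453$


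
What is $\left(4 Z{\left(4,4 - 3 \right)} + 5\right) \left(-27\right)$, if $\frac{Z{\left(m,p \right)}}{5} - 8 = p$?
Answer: $-4995$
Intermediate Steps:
$Z{\left(m,p \right)} = 40 + 5 p$
$\left(4 Z{\left(4,4 - 3 \right)} + 5\right) \left(-27\right) = \left(4 \left(40 + 5 \left(4 - 3\right)\right) + 5\right) \left(-27\right) = \left(4 \left(40 + 5 \cdot 1\right) + 5\right) \left(-27\right) = \left(4 \left(40 + 5\right) + 5\right) \left(-27\right) = \left(4 \cdot 45 + 5\right) \left(-27\right) = \left(180 + 5\right) \left(-27\right) = 185 \left(-27\right) = -4995$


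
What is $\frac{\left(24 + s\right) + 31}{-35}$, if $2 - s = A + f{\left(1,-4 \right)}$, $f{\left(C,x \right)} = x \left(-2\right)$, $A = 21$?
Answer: $- \frac{4}{5} \approx -0.8$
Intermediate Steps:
$f{\left(C,x \right)} = - 2 x$
$s = -27$ ($s = 2 - \left(21 - -8\right) = 2 - \left(21 + 8\right) = 2 - 29 = -27$)
$\frac{\left(24 + s\right) + 31}{-35} = \frac{\left(24 - 27\right) + 31}{-35} = - \frac{-3 + 31}{35} = \left(- \frac{1}{35}\right) 28 = - \frac{4}{5}$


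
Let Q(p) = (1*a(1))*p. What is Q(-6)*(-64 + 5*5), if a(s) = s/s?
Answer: 234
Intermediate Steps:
a(s) = 1
Q(p) = p (Q(p) = (1*1)*p = 1*p = p)
Q(-6)*(-64 + 5*5) = -6*(-64 + 5*5) = -6*(-64 + 25) = -6*(-39) = 234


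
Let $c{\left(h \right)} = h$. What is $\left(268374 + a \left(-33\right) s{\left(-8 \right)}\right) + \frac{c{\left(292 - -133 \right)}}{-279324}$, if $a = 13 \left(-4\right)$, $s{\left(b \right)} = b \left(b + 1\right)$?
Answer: $\frac{101805217855}{279324} \approx 3.6447 \cdot 10^{5}$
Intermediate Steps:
$s{\left(b \right)} = b \left(1 + b\right)$
$a = -52$
$\left(268374 + a \left(-33\right) s{\left(-8 \right)}\right) + \frac{c{\left(292 - -133 \right)}}{-279324} = \left(268374 + \left(-52\right) \left(-33\right) \left(- 8 \left(1 - 8\right)\right)\right) + \frac{292 - -133}{-279324} = \left(268374 + 1716 \left(\left(-8\right) \left(-7\right)\right)\right) + \left(292 + 133\right) \left(- \frac{1}{279324}\right) = \left(268374 + 1716 \cdot 56\right) + 425 \left(- \frac{1}{279324}\right) = \left(268374 + 96096\right) - \frac{425}{279324} = 364470 - \frac{425}{279324} = \frac{101805217855}{279324}$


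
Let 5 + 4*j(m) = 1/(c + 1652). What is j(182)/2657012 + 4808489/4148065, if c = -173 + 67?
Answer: 79008068976189327/68156699251327520 ≈ 1.1592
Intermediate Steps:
c = -106
j(m) = -7729/6184 (j(m) = -5/4 + 1/(4*(-106 + 1652)) = -5/4 + (1/4)/1546 = -5/4 + (1/4)*(1/1546) = -5/4 + 1/6184 = -7729/6184)
j(182)/2657012 + 4808489/4148065 = -7729/6184/2657012 + 4808489/4148065 = -7729/6184*1/2657012 + 4808489*(1/4148065) = -7729/16430962208 + 4808489/4148065 = 79008068976189327/68156699251327520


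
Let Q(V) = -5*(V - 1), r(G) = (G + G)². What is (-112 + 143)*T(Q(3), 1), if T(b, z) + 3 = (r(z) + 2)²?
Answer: 1023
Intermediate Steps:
r(G) = 4*G² (r(G) = (2*G)² = 4*G²)
Q(V) = 5 - 5*V (Q(V) = -5*(-1 + V) = 5 - 5*V)
T(b, z) = -3 + (2 + 4*z²)² (T(b, z) = -3 + (4*z² + 2)² = -3 + (2 + 4*z²)²)
(-112 + 143)*T(Q(3), 1) = (-112 + 143)*(-3 + 4*(1 + 2*1²)²) = 31*(-3 + 4*(1 + 2*1)²) = 31*(-3 + 4*(1 + 2)²) = 31*(-3 + 4*3²) = 31*(-3 + 4*9) = 31*(-3 + 36) = 31*33 = 1023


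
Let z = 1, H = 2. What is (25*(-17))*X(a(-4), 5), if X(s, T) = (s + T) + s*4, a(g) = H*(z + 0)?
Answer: -6375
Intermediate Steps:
a(g) = 2 (a(g) = 2*(1 + 0) = 2*1 = 2)
X(s, T) = T + 5*s (X(s, T) = (T + s) + 4*s = T + 5*s)
(25*(-17))*X(a(-4), 5) = (25*(-17))*(5 + 5*2) = -425*(5 + 10) = -425*15 = -6375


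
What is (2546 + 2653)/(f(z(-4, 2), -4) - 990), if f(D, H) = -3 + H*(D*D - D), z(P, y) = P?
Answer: -5199/1073 ≈ -4.8453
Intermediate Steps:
f(D, H) = -3 + H*(D² - D)
(2546 + 2653)/(f(z(-4, 2), -4) - 990) = (2546 + 2653)/((-3 - 4*(-4)² - 1*(-4)*(-4)) - 990) = 5199/((-3 - 4*16 - 16) - 990) = 5199/((-3 - 64 - 16) - 990) = 5199/(-83 - 990) = 5199/(-1073) = 5199*(-1/1073) = -5199/1073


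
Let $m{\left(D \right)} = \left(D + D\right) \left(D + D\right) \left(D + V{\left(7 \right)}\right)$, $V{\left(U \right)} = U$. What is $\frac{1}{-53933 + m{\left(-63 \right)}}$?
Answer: $- \frac{1}{942989} \approx -1.0605 \cdot 10^{-6}$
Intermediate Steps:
$m{\left(D \right)} = 4 D^{2} \left(7 + D\right)$ ($m{\left(D \right)} = \left(D + D\right) \left(D + D\right) \left(D + 7\right) = 2 D 2 D \left(7 + D\right) = 4 D^{2} \left(7 + D\right)$)
$\frac{1}{-53933 + m{\left(-63 \right)}} = \frac{1}{-53933 + 4 \left(-63\right)^{2} \left(7 - 63\right)} = \frac{1}{-53933 + 4 \cdot 3969 \left(-56\right)} = \frac{1}{-53933 - 889056} = \frac{1}{-942989} = - \frac{1}{942989}$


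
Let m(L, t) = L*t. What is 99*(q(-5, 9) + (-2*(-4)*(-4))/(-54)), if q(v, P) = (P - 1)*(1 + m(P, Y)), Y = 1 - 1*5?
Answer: -82984/3 ≈ -27661.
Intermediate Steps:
Y = -4 (Y = 1 - 5 = -4)
q(v, P) = (1 - 4*P)*(-1 + P) (q(v, P) = (P - 1)*(1 + P*(-4)) = (-1 + P)*(1 - 4*P) = (1 - 4*P)*(-1 + P))
99*(q(-5, 9) + (-2*(-4)*(-4))/(-54)) = 99*((-1 - 4*9² + 5*9) + (-2*(-4)*(-4))/(-54)) = 99*((-1 - 4*81 + 45) + (8*(-4))*(-1/54)) = 99*((-1 - 324 + 45) - 32*(-1/54)) = 99*(-280 + 16/27) = 99*(-7544/27) = -82984/3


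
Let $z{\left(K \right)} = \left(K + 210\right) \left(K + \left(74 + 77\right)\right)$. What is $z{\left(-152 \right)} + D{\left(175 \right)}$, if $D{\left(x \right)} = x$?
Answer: $117$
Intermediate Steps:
$z{\left(K \right)} = \left(151 + K\right) \left(210 + K\right)$ ($z{\left(K \right)} = \left(210 + K\right) \left(K + 151\right) = \left(210 + K\right) \left(151 + K\right) = \left(151 + K\right) \left(210 + K\right)$)
$z{\left(-152 \right)} + D{\left(175 \right)} = \left(31710 + \left(-152\right)^{2} + 361 \left(-152\right)\right) + 175 = \left(31710 + 23104 - 54872\right) + 175 = -58 + 175 = 117$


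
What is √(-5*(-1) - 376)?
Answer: I*√371 ≈ 19.261*I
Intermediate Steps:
√(-5*(-1) - 376) = √(5 - 376) = √(-371) = I*√371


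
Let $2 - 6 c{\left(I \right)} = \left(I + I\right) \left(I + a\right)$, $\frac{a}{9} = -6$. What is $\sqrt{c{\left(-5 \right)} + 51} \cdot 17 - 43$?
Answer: $-43 + 17 i \sqrt{47} \approx -43.0 + 116.55 i$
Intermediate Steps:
$a = -54$ ($a = 9 \left(-6\right) = -54$)
$c{\left(I \right)} = \frac{1}{3} - \frac{I \left(-54 + I\right)}{3}$ ($c{\left(I \right)} = \frac{1}{3} - \frac{\left(I + I\right) \left(I - 54\right)}{6} = \frac{1}{3} - \frac{2 I \left(-54 + I\right)}{6} = \frac{1}{3} - \frac{I \left(-54 + I\right)}{3}$)
$\sqrt{c{\left(-5 \right)} + 51} \cdot 17 - 43 = \sqrt{\left(\frac{1}{3} + 18 \left(-5\right) - \frac{\left(-5\right)^{2}}{3}\right) + 51} \cdot 17 - 43 = \sqrt{\left(\frac{1}{3} - 90 - \frac{25}{3}\right) + 51} \cdot 17 - 43 = \sqrt{-98 + 51} \cdot 17 - 43 = \sqrt{-47} \cdot 17 - 43 = i \sqrt{47} \cdot 17 - 43 = 17 i \sqrt{47} - 43 = -43 + 17 i \sqrt{47}$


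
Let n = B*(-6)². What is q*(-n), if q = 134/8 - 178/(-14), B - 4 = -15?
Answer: 81675/7 ≈ 11668.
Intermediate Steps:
B = -11 (B = 4 - 15 = -11)
q = 825/28 (q = 134*(⅛) - 178*(-1/14) = 67/4 + 89/7 = 825/28 ≈ 29.464)
n = -396 (n = -11*(-6)² = -11*36 = -396)
q*(-n) = 825*(-1*(-396))/28 = (825/28)*396 = 81675/7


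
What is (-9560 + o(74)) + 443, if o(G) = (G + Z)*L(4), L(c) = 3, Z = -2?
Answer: -8901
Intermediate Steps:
o(G) = -6 + 3*G (o(G) = (G - 2)*3 = (-2 + G)*3 = -6 + 3*G)
(-9560 + o(74)) + 443 = (-9560 + (-6 + 3*74)) + 443 = (-9560 + (-6 + 222)) + 443 = (-9560 + 216) + 443 = -9344 + 443 = -8901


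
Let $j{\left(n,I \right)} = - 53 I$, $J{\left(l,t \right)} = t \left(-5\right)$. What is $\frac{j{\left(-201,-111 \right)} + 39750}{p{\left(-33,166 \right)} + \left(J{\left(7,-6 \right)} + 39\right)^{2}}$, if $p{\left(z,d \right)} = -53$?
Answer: $\frac{45633}{4708} \approx 9.6927$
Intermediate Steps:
$J{\left(l,t \right)} = - 5 t$
$\frac{j{\left(-201,-111 \right)} + 39750}{p{\left(-33,166 \right)} + \left(J{\left(7,-6 \right)} + 39\right)^{2}} = \frac{\left(-53\right) \left(-111\right) + 39750}{-53 + \left(\left(-5\right) \left(-6\right) + 39\right)^{2}} = \frac{5883 + 39750}{-53 + \left(30 + 39\right)^{2}} = \frac{45633}{-53 + 69^{2}} = \frac{45633}{-53 + 4761} = \frac{45633}{4708}$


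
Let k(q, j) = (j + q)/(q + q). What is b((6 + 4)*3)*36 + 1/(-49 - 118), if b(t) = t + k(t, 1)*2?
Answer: 932857/835 ≈ 1117.2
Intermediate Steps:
k(q, j) = (j + q)/(2*q) (k(q, j) = (j + q)/((2*q)) = (j + q)*(1/(2*q)) = (j + q)/(2*q))
b(t) = t + (1 + t)/t (b(t) = t + ((1 + t)/(2*t))*2 = t + (1 + t)/t)
b((6 + 4)*3)*36 + 1/(-49 - 118) = (1 + (6 + 4)*3 + 1/((6 + 4)*3))*36 + 1/(-49 - 118) = (1 + 10*3 + 1/(10*3))*36 + 1/(-167) = (1 + 30 + 1/30)*36 - 1/167 = (931/30)*36 - 1/167 = 5586/5 - 1/167 = 932857/835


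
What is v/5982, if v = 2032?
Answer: 1016/2991 ≈ 0.33969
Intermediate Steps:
v/5982 = 2032/5982 = 2032*(1/5982) = 1016/2991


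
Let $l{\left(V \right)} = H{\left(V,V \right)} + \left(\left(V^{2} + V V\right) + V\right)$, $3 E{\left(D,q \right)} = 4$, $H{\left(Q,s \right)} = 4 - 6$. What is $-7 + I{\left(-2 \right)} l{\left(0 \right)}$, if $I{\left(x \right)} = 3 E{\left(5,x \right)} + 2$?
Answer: $-19$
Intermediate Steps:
$H{\left(Q,s \right)} = -2$ ($H{\left(Q,s \right)} = 4 - 6 = -2$)
$E{\left(D,q \right)} = \frac{4}{3}$ ($E{\left(D,q \right)} = \frac{1}{3} \cdot 4 = \frac{4}{3}$)
$l{\left(V \right)} = -2 + V + 2 V^{2}$ ($l{\left(V \right)} = -2 + \left(\left(V^{2} + V V\right) + V\right) = -2 + \left(\left(V^{2} + V^{2}\right) + V\right) = -2 + \left(2 V^{2} + V\right) = -2 + \left(V + 2 V^{2}\right) = -2 + V + 2 V^{2}$)
$I{\left(x \right)} = 6$ ($I{\left(x \right)} = 3 \cdot \frac{4}{3} + 2 = 4 + 2 = 6$)
$-7 + I{\left(-2 \right)} l{\left(0 \right)} = -7 + 6 \left(-2 + 0 + 2 \cdot 0^{2}\right) = -7 + 6 \left(-2 + 0 + 2 \cdot 0\right) = -7 + 6 \left(-2 + 0 + 0\right) = -7 + 6 \left(-2\right) = -7 - 12 = -19$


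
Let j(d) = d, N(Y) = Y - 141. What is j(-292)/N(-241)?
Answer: 146/191 ≈ 0.76440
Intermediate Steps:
N(Y) = -141 + Y
j(-292)/N(-241) = -292/(-141 - 241) = -292/(-382) = -292*(-1/382) = 146/191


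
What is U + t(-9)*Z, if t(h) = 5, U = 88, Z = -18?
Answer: -2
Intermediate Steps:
U + t(-9)*Z = 88 + 5*(-18) = 88 - 90 = -2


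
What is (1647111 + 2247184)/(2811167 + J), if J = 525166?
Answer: 3894295/3336333 ≈ 1.1672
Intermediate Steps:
(1647111 + 2247184)/(2811167 + J) = (1647111 + 2247184)/(2811167 + 525166) = 3894295/3336333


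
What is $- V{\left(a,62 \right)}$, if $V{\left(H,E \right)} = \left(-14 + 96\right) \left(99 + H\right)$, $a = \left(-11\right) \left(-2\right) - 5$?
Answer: $-9512$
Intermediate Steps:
$a = 17$ ($a = 22 - 5 = 17$)
$V{\left(H,E \right)} = 8118 + 82 H$ ($V{\left(H,E \right)} = 82 \left(99 + H\right) = 8118 + 82 H$)
$- V{\left(a,62 \right)} = - (8118 + 82 \cdot 17) = - (8118 + 1394) = \left(-1\right) 9512 = -9512$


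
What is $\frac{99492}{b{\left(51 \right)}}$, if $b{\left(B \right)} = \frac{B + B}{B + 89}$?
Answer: $\frac{2321480}{17} \approx 1.3656 \cdot 10^{5}$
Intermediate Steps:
$b{\left(B \right)} = \frac{2 B}{89 + B}$
$\frac{99492}{b{\left(51 \right)}} = \frac{99492}{2 \cdot 51 \frac{1}{89 + 51}} = \frac{99492}{2 \cdot 51 \cdot \frac{1}{140}} = \frac{99492}{\frac{51}{70}} = 99492 \cdot \frac{70}{51} = \frac{2321480}{17}$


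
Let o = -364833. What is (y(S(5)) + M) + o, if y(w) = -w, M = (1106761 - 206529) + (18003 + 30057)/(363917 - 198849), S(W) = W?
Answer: 22094116213/41267 ≈ 5.3539e+5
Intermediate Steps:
M = 37149885959/41267 (M = 900232 + 48060/165068 = 900232 + 48060*(1/165068) = 900232 + 12015/41267 = 37149885959/41267 ≈ 9.0023e+5)
(y(S(5)) + M) + o = (-1*5 + 37149885959/41267) - 364833 = (-5 + 37149885959/41267) - 364833 = 37149679624/41267 - 364833 = 22094116213/41267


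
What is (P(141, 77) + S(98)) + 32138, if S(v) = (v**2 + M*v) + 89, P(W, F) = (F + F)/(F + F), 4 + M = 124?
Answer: 53592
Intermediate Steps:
M = 120 (M = -4 + 124 = 120)
P(W, F) = 1 (P(W, F) = (2*F)/((2*F)) = (2*F)*(1/(2*F)) = 1)
S(v) = 89 + v**2 + 120*v (S(v) = (v**2 + 120*v) + 89 = 89 + v**2 + 120*v)
(P(141, 77) + S(98)) + 32138 = (1 + (89 + 98**2 + 120*98)) + 32138 = (1 + (89 + 9604 + 11760)) + 32138 = (1 + 21453) + 32138 = 21454 + 32138 = 53592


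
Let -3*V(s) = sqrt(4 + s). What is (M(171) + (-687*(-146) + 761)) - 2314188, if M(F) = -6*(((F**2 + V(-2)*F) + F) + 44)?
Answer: -2389861 + 342*sqrt(2) ≈ -2.3894e+6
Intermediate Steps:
V(s) = -sqrt(4 + s)/3
M(F) = -264 - 6*F - 6*F**2 + 2*F*sqrt(2) (M(F) = -6*(((F**2 + (-sqrt(4 - 2)/3)*F) + F) + 44) = -6*(((F**2 + (-sqrt(2)/3)*F) + F) + 44) = -6*(((F**2 - F*sqrt(2)/3) + F) + 44) = -6*((F + F**2 - F*sqrt(2)/3) + 44) = -6*(44 + F + F**2 - F*sqrt(2)/3) = -264 - 6*F - 6*F**2 + 2*F*sqrt(2))
(M(171) + (-687*(-146) + 761)) - 2314188 = ((-264 - 6*171 - 6*171**2 + 2*171*sqrt(2)) + (-687*(-146) + 761)) - 2314188 = ((-264 - 1026 - 6*29241 + 342*sqrt(2)) + (100302 + 761)) - 2314188 = ((-264 - 1026 - 175446 + 342*sqrt(2)) + 101063) - 2314188 = ((-176736 + 342*sqrt(2)) + 101063) - 2314188 = (-75673 + 342*sqrt(2)) - 2314188 = -2389861 + 342*sqrt(2)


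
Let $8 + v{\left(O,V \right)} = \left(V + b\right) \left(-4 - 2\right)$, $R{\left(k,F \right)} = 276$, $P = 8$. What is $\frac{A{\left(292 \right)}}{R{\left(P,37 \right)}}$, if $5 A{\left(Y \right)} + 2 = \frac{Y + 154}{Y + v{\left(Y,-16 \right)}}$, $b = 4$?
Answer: $- \frac{133}{245640} \approx -0.00054144$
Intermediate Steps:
$v{\left(O,V \right)} = -32 - 6 V$ ($v{\left(O,V \right)} = -8 + \left(V + 4\right) \left(-4 - 2\right) = -8 + \left(4 + V\right) \left(-6\right) = -8 - \left(24 + 6 V\right) = -32 - 6 V$)
$A{\left(Y \right)} = - \frac{2}{5} + \frac{154 + Y}{5 \left(64 + Y\right)}$ ($A{\left(Y \right)} = - \frac{2}{5} + \frac{\left(Y + 154\right) \frac{1}{Y - -64}}{5} = - \frac{2}{5} + \frac{\left(154 + Y\right) \frac{1}{Y + \left(-32 + 96\right)}}{5} = - \frac{2}{5} + \frac{\left(154 + Y\right) \frac{1}{Y + 64}}{5} = - \frac{2}{5} + \frac{\left(154 + Y\right) \frac{1}{64 + Y}}{5} = - \frac{2}{5} + \frac{\frac{1}{64 + Y} \left(154 + Y\right)}{5} = - \frac{2}{5} + \frac{154 + Y}{5 \left(64 + Y\right)}$)
$\frac{A{\left(292 \right)}}{R{\left(P,37 \right)}} = \frac{\frac{1}{5} \frac{1}{64 + 292} \left(26 - 292\right)}{276} = \frac{26 - 292}{5 \cdot 356} \cdot \frac{1}{276} = \frac{1}{5} \cdot \frac{1}{356} \left(-266\right) \frac{1}{276} = \left(- \frac{133}{890}\right) \frac{1}{276} = - \frac{133}{245640}$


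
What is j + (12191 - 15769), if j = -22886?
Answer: -26464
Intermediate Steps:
j + (12191 - 15769) = -22886 + (12191 - 15769) = -22886 - 3578 = -26464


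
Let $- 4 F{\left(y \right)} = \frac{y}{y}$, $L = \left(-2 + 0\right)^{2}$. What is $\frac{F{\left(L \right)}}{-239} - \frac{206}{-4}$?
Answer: $\frac{49235}{956} \approx 51.501$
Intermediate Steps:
$L = 4$ ($L = \left(-2\right)^{2} = 4$)
$F{\left(y \right)} = - \frac{1}{4}$ ($F{\left(y \right)} = - \frac{y \frac{1}{y}}{4} = \left(- \frac{1}{4}\right) 1 = - \frac{1}{4}$)
$\frac{F{\left(L \right)}}{-239} - \frac{206}{-4} = - \frac{1}{4 \left(-239\right)} - \frac{206}{-4} = \left(- \frac{1}{4}\right) \left(- \frac{1}{239}\right) - - \frac{103}{2} = \frac{1}{956} + \frac{103}{2} = \frac{49235}{956}$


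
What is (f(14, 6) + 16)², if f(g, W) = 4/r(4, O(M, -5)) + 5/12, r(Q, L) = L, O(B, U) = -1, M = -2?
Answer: 22201/144 ≈ 154.17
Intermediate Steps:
f(g, W) = -43/12 (f(g, W) = 4/(-1) + 5/12 = 4*(-1) + 5*(1/12) = -4 + 5/12 = -43/12)
(f(14, 6) + 16)² = (-43/12 + 16)² = (149/12)² = 22201/144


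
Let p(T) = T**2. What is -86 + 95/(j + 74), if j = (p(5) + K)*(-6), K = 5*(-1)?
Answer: -4051/46 ≈ -88.065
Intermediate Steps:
K = -5
j = -120 (j = (5**2 - 5)*(-6) = (25 - 5)*(-6) = 20*(-6) = -120)
-86 + 95/(j + 74) = -86 + 95/(-120 + 74) = -86 + 95/(-46) = -86 - 1/46*95 = -86 - 95/46 = -4051/46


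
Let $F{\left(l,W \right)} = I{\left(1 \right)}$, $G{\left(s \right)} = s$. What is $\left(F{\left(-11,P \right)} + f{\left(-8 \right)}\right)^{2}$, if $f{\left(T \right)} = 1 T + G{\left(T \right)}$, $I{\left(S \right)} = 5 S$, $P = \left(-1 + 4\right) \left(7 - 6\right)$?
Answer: $121$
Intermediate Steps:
$P = 3$ ($P = 3 \cdot 1 = 3$)
$F{\left(l,W \right)} = 5$ ($F{\left(l,W \right)} = 5 \cdot 1 = 5$)
$f{\left(T \right)} = 2 T$ ($f{\left(T \right)} = 1 T + T = T + T = 2 T$)
$\left(F{\left(-11,P \right)} + f{\left(-8 \right)}\right)^{2} = \left(5 + 2 \left(-8\right)\right)^{2} = \left(5 - 16\right)^{2} = \left(-11\right)^{2} = 121$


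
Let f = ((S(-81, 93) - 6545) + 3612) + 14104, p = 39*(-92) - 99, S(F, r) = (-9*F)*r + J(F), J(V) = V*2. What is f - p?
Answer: 82493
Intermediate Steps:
J(V) = 2*V
S(F, r) = 2*F - 9*F*r (S(F, r) = (-9*F)*r + 2*F = -9*F*r + 2*F = 2*F - 9*F*r)
p = -3687 (p = -3588 - 99 = -3687)
f = 78806 (f = ((-81*(2 - 9*93) - 6545) + 3612) + 14104 = ((-81*(2 - 837) - 6545) + 3612) + 14104 = ((-81*(-835) - 6545) + 3612) + 14104 = ((67635 - 6545) + 3612) + 14104 = (61090 + 3612) + 14104 = 64702 + 14104 = 78806)
f - p = 78806 - 1*(-3687) = 78806 + 3687 = 82493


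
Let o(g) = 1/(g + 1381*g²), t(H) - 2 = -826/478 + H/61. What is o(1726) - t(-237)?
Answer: 216722859130975/59979546737878 ≈ 3.6133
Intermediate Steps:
t(H) = 65/239 + H/61 (t(H) = 2 + (-826/478 + H/61) = 2 + (-826*1/478 + H*(1/61)) = 2 + (-413/239 + H/61) = 65/239 + H/61)
o(1726) - t(-237) = 1/(1726*(1 + 1381*1726)) - (65/239 + (1/61)*(-237)) = 1/(1726*(1 + 2383606)) - (65/239 - 237/61) = (1/1726)/2383607 - 1*(-52678/14579) = (1/1726)*(1/2383607) + 52678/14579 = 1/4114105682 + 52678/14579 = 216722859130975/59979546737878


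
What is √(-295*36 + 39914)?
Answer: √29294 ≈ 171.15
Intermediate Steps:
√(-295*36 + 39914) = √(-10620 + 39914) = √29294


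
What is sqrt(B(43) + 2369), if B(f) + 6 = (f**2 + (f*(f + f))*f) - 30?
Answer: 2*sqrt(40799) ≈ 403.98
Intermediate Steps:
B(f) = -36 + f**2 + 2*f**3 (B(f) = -6 + ((f**2 + (f*(f + f))*f) - 30) = -6 + ((f**2 + (f*(2*f))*f) - 30) = -6 + ((f**2 + (2*f**2)*f) - 30) = -6 + ((f**2 + 2*f**3) - 30) = -6 + (-30 + f**2 + 2*f**3) = -36 + f**2 + 2*f**3)
sqrt(B(43) + 2369) = sqrt((-36 + 43**2 + 2*43**3) + 2369) = sqrt((-36 + 1849 + 2*79507) + 2369) = sqrt((-36 + 1849 + 159014) + 2369) = sqrt(160827 + 2369) = sqrt(163196) = 2*sqrt(40799)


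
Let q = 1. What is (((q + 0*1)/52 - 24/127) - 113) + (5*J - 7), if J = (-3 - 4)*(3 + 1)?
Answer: -1718161/6604 ≈ -260.17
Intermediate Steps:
J = -28 (J = -7*4 = -28)
(((q + 0*1)/52 - 24/127) - 113) + (5*J - 7) = (((1 + 0*1)/52 - 24/127) - 113) + (5*(-28) - 7) = (((1 + 0)*(1/52) - 24*1/127) - 113) + (-140 - 7) = ((1*(1/52) - 24/127) - 113) - 147 = ((1/52 - 24/127) - 113) - 147 = (-1121/6604 - 113) - 147 = -747373/6604 - 147 = -1718161/6604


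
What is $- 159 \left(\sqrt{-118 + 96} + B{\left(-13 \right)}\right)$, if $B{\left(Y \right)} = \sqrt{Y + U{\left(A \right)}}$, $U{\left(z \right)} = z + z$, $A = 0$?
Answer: $159 i \left(- \sqrt{13} - \sqrt{22}\right) \approx - 1319.1 i$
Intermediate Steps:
$U{\left(z \right)} = 2 z$
$B{\left(Y \right)} = \sqrt{Y}$ ($B{\left(Y \right)} = \sqrt{Y + 2 \cdot 0} = \sqrt{Y + 0} = \sqrt{Y}$)
$- 159 \left(\sqrt{-118 + 96} + B{\left(-13 \right)}\right) = - 159 \left(\sqrt{-118 + 96} + \sqrt{-13}\right) = - 159 \left(\sqrt{-22} + i \sqrt{13}\right) = - 159 \left(i \sqrt{22} + i \sqrt{13}\right) = - 159 \left(i \sqrt{13} + i \sqrt{22}\right) = - 159 i \sqrt{13} - 159 i \sqrt{22}$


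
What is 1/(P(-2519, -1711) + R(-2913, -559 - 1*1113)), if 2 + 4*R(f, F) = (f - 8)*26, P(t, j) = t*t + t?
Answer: 1/6323855 ≈ 1.5813e-7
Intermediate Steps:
P(t, j) = t + t**2 (P(t, j) = t**2 + t = t + t**2)
R(f, F) = -105/2 + 13*f/2 (R(f, F) = -1/2 + ((f - 8)*26)/4 = -1/2 + ((-8 + f)*26)/4 = -1/2 + (-208 + 26*f)/4 = -1/2 + (-52 + 13*f/2) = -105/2 + 13*f/2)
1/(P(-2519, -1711) + R(-2913, -559 - 1*1113)) = 1/(-2519*(1 - 2519) + (-105/2 + (13/2)*(-2913))) = 1/(-2519*(-2518) + (-105/2 - 37869/2)) = 1/(6342842 - 18987) = 1/6323855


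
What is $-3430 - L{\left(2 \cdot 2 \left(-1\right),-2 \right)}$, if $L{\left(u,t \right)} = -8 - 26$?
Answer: $-3396$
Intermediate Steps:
$L{\left(u,t \right)} = -34$ ($L{\left(u,t \right)} = -8 - 26 = -34$)
$-3430 - L{\left(2 \cdot 2 \left(-1\right),-2 \right)} = -3430 - -34 = -3430 + 34 = -3396$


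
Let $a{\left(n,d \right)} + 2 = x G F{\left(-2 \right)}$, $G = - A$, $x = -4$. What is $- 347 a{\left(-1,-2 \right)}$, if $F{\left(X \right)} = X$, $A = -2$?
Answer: $-4858$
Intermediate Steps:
$G = 2$ ($G = \left(-1\right) \left(-2\right) = 2$)
$a{\left(n,d \right)} = 14$ ($a{\left(n,d \right)} = -2 + \left(-4\right) 2 \left(-2\right) = -2 - -16 = -2 + 16 = 14$)
$- 347 a{\left(-1,-2 \right)} = \left(-347\right) 14 = -4858$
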